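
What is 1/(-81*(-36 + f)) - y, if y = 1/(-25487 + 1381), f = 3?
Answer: 26779/64435338 ≈ 0.00041559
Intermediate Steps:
y = -1/24106 (y = 1/(-24106) = -1/24106 ≈ -4.1483e-5)
1/(-81*(-36 + f)) - y = 1/(-81*(-36 + 3)) - 1*(-1/24106) = 1/(-81*(-33)) + 1/24106 = 1/2673 + 1/24106 = 26779/64435338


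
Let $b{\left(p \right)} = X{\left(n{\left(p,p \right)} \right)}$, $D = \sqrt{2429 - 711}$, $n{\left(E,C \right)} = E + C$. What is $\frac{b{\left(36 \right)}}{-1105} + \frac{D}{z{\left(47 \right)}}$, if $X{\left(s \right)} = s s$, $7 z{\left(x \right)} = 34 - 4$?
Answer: $- \frac{5184}{1105} + \frac{7 \sqrt{1718}}{30} \approx 4.98$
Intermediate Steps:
$n{\left(E,C \right)} = C + E$
$D = \sqrt{1718} \approx 41.449$
$z{\left(x \right)} = \frac{30}{7}$ ($z{\left(x \right)} = \frac{34 - 4}{7} = \frac{1}{7} \cdot 30 = \frac{30}{7}$)
$X{\left(s \right)} = s^{2}$
$b{\left(p \right)} = 4 p^{2}$ ($b{\left(p \right)} = \left(p + p\right)^{2} = \left(2 p\right)^{2} = 4 p^{2}$)
$\frac{b{\left(36 \right)}}{-1105} + \frac{D}{z{\left(47 \right)}} = \frac{4 \cdot 36^{2}}{-1105} + \frac{\sqrt{1718}}{\frac{30}{7}} = 4 \cdot 1296 \left(- \frac{1}{1105}\right) + \sqrt{1718} \cdot \frac{7}{30} = 5184 \left(- \frac{1}{1105}\right) + \frac{7 \sqrt{1718}}{30} = - \frac{5184}{1105} + \frac{7 \sqrt{1718}}{30}$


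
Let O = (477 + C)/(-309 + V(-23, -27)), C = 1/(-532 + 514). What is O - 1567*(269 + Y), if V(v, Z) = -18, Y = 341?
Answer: -5626259405/5886 ≈ -9.5587e+5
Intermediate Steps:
C = -1/18 (C = 1/(-18) = -1/18 ≈ -0.055556)
O = -8585/5886 (O = (477 - 1/18)/(-309 - 18) = (8585/18)/(-327) = (8585/18)*(-1/327) = -8585/5886 ≈ -1.4585)
O - 1567*(269 + Y) = -8585/5886 - 1567*(269 + 341) = -8585/5886 - 1567*610 = -8585/5886 - 955870 = -5626259405/5886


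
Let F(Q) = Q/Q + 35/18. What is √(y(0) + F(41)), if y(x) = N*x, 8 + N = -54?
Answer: √106/6 ≈ 1.7159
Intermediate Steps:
N = -62 (N = -8 - 54 = -62)
y(x) = -62*x
F(Q) = 53/18 (F(Q) = 1 + 35*(1/18) = 1 + 35/18 = 53/18)
√(y(0) + F(41)) = √(-62*0 + 53/18) = √(0 + 53/18) = √(53/18) = √106/6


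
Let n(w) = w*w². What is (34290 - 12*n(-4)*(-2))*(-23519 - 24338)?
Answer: -1567508178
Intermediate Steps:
n(w) = w³
(34290 - 12*n(-4)*(-2))*(-23519 - 24338) = (34290 - 12*(-4)³*(-2))*(-23519 - 24338) = (34290 - 12*(-64)*(-2))*(-47857) = (34290 + 768*(-2))*(-47857) = (34290 - 1536)*(-47857) = 32754*(-47857) = -1567508178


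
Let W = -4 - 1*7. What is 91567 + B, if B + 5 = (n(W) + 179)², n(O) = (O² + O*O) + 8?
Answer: 275603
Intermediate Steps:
W = -11 (W = -4 - 7 = -11)
n(O) = 8 + 2*O² (n(O) = (O² + O²) + 8 = 2*O² + 8 = 8 + 2*O²)
B = 184036 (B = -5 + ((8 + 2*(-11)²) + 179)² = -5 + ((8 + 2*121) + 179)² = -5 + ((8 + 242) + 179)² = -5 + (250 + 179)² = -5 + 429² = -5 + 184041 = 184036)
91567 + B = 91567 + 184036 = 275603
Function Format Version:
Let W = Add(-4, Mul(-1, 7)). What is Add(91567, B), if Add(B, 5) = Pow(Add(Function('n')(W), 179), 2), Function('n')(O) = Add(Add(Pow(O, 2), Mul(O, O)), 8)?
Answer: 275603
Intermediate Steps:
W = -11 (W = Add(-4, -7) = -11)
Function('n')(O) = Add(8, Mul(2, Pow(O, 2))) (Function('n')(O) = Add(Add(Pow(O, 2), Pow(O, 2)), 8) = Add(Mul(2, Pow(O, 2)), 8) = Add(8, Mul(2, Pow(O, 2))))
B = 184036 (B = Add(-5, Pow(Add(Add(8, Mul(2, Pow(-11, 2))), 179), 2)) = Add(-5, Pow(Add(Add(8, Mul(2, 121)), 179), 2)) = Add(-5, Pow(Add(Add(8, 242), 179), 2)) = Add(-5, Pow(Add(250, 179), 2)) = Add(-5, Pow(429, 2)) = Add(-5, 184041) = 184036)
Add(91567, B) = Add(91567, 184036) = 275603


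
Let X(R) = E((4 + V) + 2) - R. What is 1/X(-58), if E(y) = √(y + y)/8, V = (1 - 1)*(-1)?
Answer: 928/53821 - 4*√3/53821 ≈ 0.017114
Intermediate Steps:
V = 0 (V = 0*(-1) = 0)
E(y) = √2*√y/8 (E(y) = √(2*y)*(⅛) = (√2*√y)*(⅛) = √2*√y/8)
X(R) = -R + √3/4 (X(R) = √2*√((4 + 0) + 2)/8 - R = √2*√(4 + 2)/8 - R = √2*√6/8 - R = √3/4 - R = -R + √3/4)
1/X(-58) = 1/(-1*(-58) + √3/4) = 1/(58 + √3/4)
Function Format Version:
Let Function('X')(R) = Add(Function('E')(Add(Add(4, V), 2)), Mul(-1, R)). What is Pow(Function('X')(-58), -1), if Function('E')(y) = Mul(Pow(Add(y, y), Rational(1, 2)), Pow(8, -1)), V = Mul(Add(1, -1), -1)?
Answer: Add(Rational(928, 53821), Mul(Rational(-4, 53821), Pow(3, Rational(1, 2)))) ≈ 0.017114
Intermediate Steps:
V = 0 (V = Mul(0, -1) = 0)
Function('E')(y) = Mul(Rational(1, 8), Pow(2, Rational(1, 2)), Pow(y, Rational(1, 2))) (Function('E')(y) = Mul(Pow(Mul(2, y), Rational(1, 2)), Rational(1, 8)) = Mul(Mul(Pow(2, Rational(1, 2)), Pow(y, Rational(1, 2))), Rational(1, 8)) = Mul(Rational(1, 8), Pow(2, Rational(1, 2)), Pow(y, Rational(1, 2))))
Function('X')(R) = Add(Mul(-1, R), Mul(Rational(1, 4), Pow(3, Rational(1, 2)))) (Function('X')(R) = Add(Mul(Rational(1, 8), Pow(2, Rational(1, 2)), Pow(Add(Add(4, 0), 2), Rational(1, 2))), Mul(-1, R)) = Add(Mul(Rational(1, 8), Pow(2, Rational(1, 2)), Pow(Add(4, 2), Rational(1, 2))), Mul(-1, R)) = Add(Mul(Rational(1, 8), Pow(2, Rational(1, 2)), Pow(6, Rational(1, 2))), Mul(-1, R)) = Add(Mul(Rational(1, 4), Pow(3, Rational(1, 2))), Mul(-1, R)) = Add(Mul(-1, R), Mul(Rational(1, 4), Pow(3, Rational(1, 2)))))
Pow(Function('X')(-58), -1) = Pow(Add(Mul(-1, -58), Mul(Rational(1, 4), Pow(3, Rational(1, 2)))), -1) = Pow(Add(58, Mul(Rational(1, 4), Pow(3, Rational(1, 2)))), -1)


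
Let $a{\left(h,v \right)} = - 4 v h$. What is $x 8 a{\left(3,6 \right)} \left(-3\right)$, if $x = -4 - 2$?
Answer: $-10368$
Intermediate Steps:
$a{\left(h,v \right)} = - 4 h v$
$x = -6$ ($x = -4 - 2 = -6$)
$x 8 a{\left(3,6 \right)} \left(-3\right) = \left(-6\right) 8 \left(-4\right) 3 \cdot 6 \left(-3\right) = - 48 \left(\left(-72\right) \left(-3\right)\right) = \left(-48\right) 216 = -10368$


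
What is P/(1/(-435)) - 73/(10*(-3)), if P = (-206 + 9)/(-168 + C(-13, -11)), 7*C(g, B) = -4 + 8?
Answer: -8955197/17580 ≈ -509.40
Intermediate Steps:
C(g, B) = 4/7 (C(g, B) = (-4 + 8)/7 = (⅐)*4 = 4/7)
P = 1379/1172 (P = (-206 + 9)/(-168 + 4/7) = -197/(-1172/7) = -197*(-7/1172) = 1379/1172 ≈ 1.1766)
P/(1/(-435)) - 73/(10*(-3)) = 1379/(1172*(1/(-435))) - 73/(10*(-3)) = 1379/(1172*(-1/435)) - 73/(-30) = (1379/1172)*(-435) - 73*(-1/30) = -599865/1172 + 73/30 = -8955197/17580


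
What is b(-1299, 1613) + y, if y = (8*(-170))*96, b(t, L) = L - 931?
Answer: -129878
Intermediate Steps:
b(t, L) = -931 + L
y = -130560 (y = -1360*96 = -130560)
b(-1299, 1613) + y = (-931 + 1613) - 130560 = 682 - 130560 = -129878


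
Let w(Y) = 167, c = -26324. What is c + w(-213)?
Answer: -26157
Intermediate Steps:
c + w(-213) = -26324 + 167 = -26157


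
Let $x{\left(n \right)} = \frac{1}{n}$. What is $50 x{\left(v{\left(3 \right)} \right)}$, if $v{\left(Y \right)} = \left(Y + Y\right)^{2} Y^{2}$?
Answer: $\frac{25}{162} \approx 0.15432$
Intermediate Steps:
$v{\left(Y \right)} = 4 Y^{4}$ ($v{\left(Y \right)} = \left(2 Y\right)^{2} Y^{2} = 4 Y^{2} Y^{2} = 4 Y^{4}$)
$50 x{\left(v{\left(3 \right)} \right)} = \frac{50}{4 \cdot 3^{4}} = \frac{50}{4 \cdot 81} = \frac{50}{324} = 50 \cdot \frac{1}{324} = \frac{25}{162}$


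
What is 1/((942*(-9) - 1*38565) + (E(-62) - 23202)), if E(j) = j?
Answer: -1/70307 ≈ -1.4223e-5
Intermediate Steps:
1/((942*(-9) - 1*38565) + (E(-62) - 23202)) = 1/((942*(-9) - 1*38565) + (-62 - 23202)) = 1/((-8478 - 38565) - 23264) = 1/(-47043 - 23264) = 1/(-70307) = -1/70307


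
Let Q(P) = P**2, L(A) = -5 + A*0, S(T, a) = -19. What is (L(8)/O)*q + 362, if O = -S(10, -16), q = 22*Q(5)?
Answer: 4128/19 ≈ 217.26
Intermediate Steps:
L(A) = -5 (L(A) = -5 + 0 = -5)
q = 550 (q = 22*5**2 = 22*25 = 550)
O = 19 (O = -1*(-19) = 19)
(L(8)/O)*q + 362 = -5/19*550 + 362 = -2750/19 + 362 = 4128/19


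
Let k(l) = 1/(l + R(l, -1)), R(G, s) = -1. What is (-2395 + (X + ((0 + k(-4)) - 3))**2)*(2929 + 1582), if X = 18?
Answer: -245393889/25 ≈ -9.8158e+6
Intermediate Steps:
k(l) = 1/(-1 + l) (k(l) = 1/(l - 1) = 1/(-1 + l))
(-2395 + (X + ((0 + k(-4)) - 3))**2)*(2929 + 1582) = (-2395 + (18 + ((0 + 1/(-1 - 4)) - 3))**2)*(2929 + 1582) = (-2395 + (18 + ((0 + 1/(-5)) - 3))**2)*4511 = (-2395 + (18 + ((0 - 1/5) - 3))**2)*4511 = (-2395 + (18 + (-1/5 - 3))**2)*4511 = (-2395 + (18 - 16/5)**2)*4511 = (-2395 + (74/5)**2)*4511 = (-2395 + 5476/25)*4511 = -54399/25*4511 = -245393889/25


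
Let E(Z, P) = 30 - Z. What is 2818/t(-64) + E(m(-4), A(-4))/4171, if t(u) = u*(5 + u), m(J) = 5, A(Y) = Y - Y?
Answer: 5924139/7874848 ≈ 0.75229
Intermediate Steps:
A(Y) = 0
2818/t(-64) + E(m(-4), A(-4))/4171 = 2818/((-64*(5 - 64))) + (30 - 1*5)/4171 = 2818/((-64*(-59))) + (30 - 5)*(1/4171) = 2818/3776 + 25*(1/4171) = 2818*(1/3776) + 25/4171 = 1409/1888 + 25/4171 = 5924139/7874848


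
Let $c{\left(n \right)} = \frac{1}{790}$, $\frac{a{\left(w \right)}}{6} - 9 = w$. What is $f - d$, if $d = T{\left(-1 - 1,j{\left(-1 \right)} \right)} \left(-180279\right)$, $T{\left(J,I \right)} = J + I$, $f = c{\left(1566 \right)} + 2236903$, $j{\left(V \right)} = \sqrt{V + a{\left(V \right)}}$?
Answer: $\frac{1482312551}{790} + 180279 \sqrt{47} \approx 3.1123 \cdot 10^{6}$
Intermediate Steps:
$a{\left(w \right)} = 54 + 6 w$
$c{\left(n \right)} = \frac{1}{790}$
$j{\left(V \right)} = \sqrt{54 + 7 V}$ ($j{\left(V \right)} = \sqrt{V + \left(54 + 6 V\right)} = \sqrt{54 + 7 V}$)
$f = \frac{1767153371}{790}$ ($f = \frac{1}{790} + 2236903 = \frac{1767153371}{790} \approx 2.2369 \cdot 10^{6}$)
$T{\left(J,I \right)} = I + J$
$d = 360558 - 180279 \sqrt{47}$ ($d = \left(\sqrt{54 + 7 \left(-1\right)} - 2\right) \left(-180279\right) = \left(\sqrt{54 - 7} - 2\right) \left(-180279\right) = \left(\sqrt{47} - 2\right) \left(-180279\right) = \left(-2 + \sqrt{47}\right) \left(-180279\right) = 360558 - 180279 \sqrt{47} \approx -8.7537 \cdot 10^{5}$)
$f - d = \frac{1767153371}{790} - \left(360558 - 180279 \sqrt{47}\right) = \frac{1482312551}{790} + 180279 \sqrt{47}$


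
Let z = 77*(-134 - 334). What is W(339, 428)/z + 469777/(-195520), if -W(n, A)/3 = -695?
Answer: -111131687/45165120 ≈ -2.4606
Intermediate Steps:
W(n, A) = 2085 (W(n, A) = -3*(-695) = 2085)
z = -36036 (z = 77*(-468) = -36036)
W(339, 428)/z + 469777/(-195520) = 2085/(-36036) + 469777/(-195520) = 2085*(-1/36036) + 469777*(-1/195520) = -695/12012 - 469777/195520 = -111131687/45165120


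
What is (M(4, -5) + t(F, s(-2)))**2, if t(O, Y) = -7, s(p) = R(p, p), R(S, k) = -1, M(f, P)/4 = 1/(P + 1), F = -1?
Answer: 64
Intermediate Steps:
M(f, P) = 4/(1 + P) (M(f, P) = 4/(P + 1) = 4/(1 + P))
s(p) = -1
(M(4, -5) + t(F, s(-2)))**2 = (4/(1 - 5) - 7)**2 = (4/(-4) - 7)**2 = (4*(-1/4) - 7)**2 = (-1 - 7)**2 = (-8)**2 = 64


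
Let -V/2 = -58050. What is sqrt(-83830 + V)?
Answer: sqrt(32270) ≈ 179.64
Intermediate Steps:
V = 116100 (V = -2*(-58050) = 116100)
sqrt(-83830 + V) = sqrt(-83830 + 116100) = sqrt(32270)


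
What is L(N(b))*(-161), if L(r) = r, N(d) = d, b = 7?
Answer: -1127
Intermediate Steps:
L(N(b))*(-161) = 7*(-161) = -1127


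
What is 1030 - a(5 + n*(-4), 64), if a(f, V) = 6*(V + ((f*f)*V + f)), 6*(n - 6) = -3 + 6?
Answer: -168572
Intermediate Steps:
n = 13/2 (n = 6 + (-3 + 6)/6 = 6 + (⅙)*3 = 6 + ½ = 13/2 ≈ 6.5000)
a(f, V) = 6*V + 6*f + 6*V*f² (a(f, V) = 6*(V + (f²*V + f)) = 6*(V + (V*f² + f)) = 6*(V + (f + V*f²)) = 6*(V + f + V*f²) = 6*V + 6*f + 6*V*f²)
1030 - a(5 + n*(-4), 64) = 1030 - (6*64 + 6*(5 + (13/2)*(-4)) + 6*64*(5 + (13/2)*(-4))²) = 1030 - (384 + 6*(5 - 26) + 6*64*(5 - 26)²) = 1030 - (384 + 6*(-21) + 6*64*(-21)²) = 1030 - (384 - 126 + 6*64*441) = 1030 - (384 - 126 + 169344) = 1030 - 1*169602 = 1030 - 169602 = -168572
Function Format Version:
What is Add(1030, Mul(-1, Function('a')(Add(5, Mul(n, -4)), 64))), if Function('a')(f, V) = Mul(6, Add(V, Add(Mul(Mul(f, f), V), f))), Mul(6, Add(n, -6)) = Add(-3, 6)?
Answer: -168572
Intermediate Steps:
n = Rational(13, 2) (n = Add(6, Mul(Rational(1, 6), Add(-3, 6))) = Add(6, Mul(Rational(1, 6), 3)) = Add(6, Rational(1, 2)) = Rational(13, 2) ≈ 6.5000)
Function('a')(f, V) = Add(Mul(6, V), Mul(6, f), Mul(6, V, Pow(f, 2))) (Function('a')(f, V) = Mul(6, Add(V, Add(Mul(Pow(f, 2), V), f))) = Mul(6, Add(V, Add(Mul(V, Pow(f, 2)), f))) = Mul(6, Add(V, Add(f, Mul(V, Pow(f, 2))))) = Mul(6, Add(V, f, Mul(V, Pow(f, 2)))) = Add(Mul(6, V), Mul(6, f), Mul(6, V, Pow(f, 2))))
Add(1030, Mul(-1, Function('a')(Add(5, Mul(n, -4)), 64))) = Add(1030, Mul(-1, Add(Mul(6, 64), Mul(6, Add(5, Mul(Rational(13, 2), -4))), Mul(6, 64, Pow(Add(5, Mul(Rational(13, 2), -4)), 2))))) = Add(1030, Mul(-1, Add(384, Mul(6, Add(5, -26)), Mul(6, 64, Pow(Add(5, -26), 2))))) = Add(1030, Mul(-1, Add(384, Mul(6, -21), Mul(6, 64, Pow(-21, 2))))) = Add(1030, Mul(-1, Add(384, -126, Mul(6, 64, 441)))) = Add(1030, Mul(-1, Add(384, -126, 169344))) = Add(1030, Mul(-1, 169602)) = Add(1030, -169602) = -168572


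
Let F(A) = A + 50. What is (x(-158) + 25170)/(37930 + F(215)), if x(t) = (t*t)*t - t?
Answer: -3918984/38195 ≈ -102.60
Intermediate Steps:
x(t) = t³ - t (x(t) = t²*t - t = t³ - t)
F(A) = 50 + A
(x(-158) + 25170)/(37930 + F(215)) = (((-158)³ - 1*(-158)) + 25170)/(37930 + (50 + 215)) = ((-3944312 + 158) + 25170)/(37930 + 265) = (-3944154 + 25170)/38195 = -3918984*1/38195 = -3918984/38195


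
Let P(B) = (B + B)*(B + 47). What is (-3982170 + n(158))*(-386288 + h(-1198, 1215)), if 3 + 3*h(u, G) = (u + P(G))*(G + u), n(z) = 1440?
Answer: -67611354890170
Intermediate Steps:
P(B) = 2*B*(47 + B) (P(B) = (2*B)*(47 + B) = 2*B*(47 + B))
h(u, G) = -1 + (G + u)*(u + 2*G*(47 + G))/3 (h(u, G) = -1 + ((u + 2*G*(47 + G))*(G + u))/3 = -1 + ((G + u)*(u + 2*G*(47 + G)))/3 = -1 + (G + u)*(u + 2*G*(47 + G))/3)
(-3982170 + n(158))*(-386288 + h(-1198, 1215)) = (-3982170 + 1440)*(-386288 + (-1 + (⅓)*(-1198)² + (⅓)*1215*(-1198) + (⅔)*1215²*(47 + 1215) + (⅔)*1215*(-1198)*(47 + 1215))) = -3980730*(-386288 + (-1 + (⅓)*1435204 - 485190 + (⅔)*1476225*1262 + (⅔)*1215*(-1198)*1262)) = -3980730*(-386288 + (-1 + 1435204/3 - 485190 + 1241997300 - 1224619560)) = -3980730*(-386288 + 52112851/3) = -3980730*50953987/3 = -67611354890170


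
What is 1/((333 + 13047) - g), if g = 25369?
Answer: -1/11989 ≈ -8.3410e-5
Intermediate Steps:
1/((333 + 13047) - g) = 1/((333 + 13047) - 1*25369) = 1/(13380 - 25369) = 1/(-11989) = -1/11989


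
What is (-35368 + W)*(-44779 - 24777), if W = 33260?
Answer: 146624048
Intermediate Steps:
(-35368 + W)*(-44779 - 24777) = (-35368 + 33260)*(-44779 - 24777) = -2108*(-69556) = 146624048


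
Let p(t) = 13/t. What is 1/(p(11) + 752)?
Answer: 11/8285 ≈ 0.0013277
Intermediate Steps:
1/(p(11) + 752) = 1/(13/11 + 752) = 1/(8285/11) = 11/8285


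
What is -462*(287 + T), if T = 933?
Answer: -563640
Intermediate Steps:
-462*(287 + T) = -462*(287 + 933) = -462*1220 = -563640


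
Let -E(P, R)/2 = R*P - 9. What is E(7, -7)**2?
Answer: 13456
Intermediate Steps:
E(P, R) = 18 - 2*P*R (E(P, R) = -2*(R*P - 9) = -2*(P*R - 9) = -2*(-9 + P*R) = 18 - 2*P*R)
E(7, -7)**2 = (18 - 2*7*(-7))**2 = (18 + 98)**2 = 116**2 = 13456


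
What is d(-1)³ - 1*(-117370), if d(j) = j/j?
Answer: 117371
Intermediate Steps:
d(j) = 1
d(-1)³ - 1*(-117370) = 1³ - 1*(-117370) = 1 + 117370 = 117371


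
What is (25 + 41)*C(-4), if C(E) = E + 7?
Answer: 198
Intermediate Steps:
C(E) = 7 + E
(25 + 41)*C(-4) = (25 + 41)*(7 - 4) = 66*3 = 198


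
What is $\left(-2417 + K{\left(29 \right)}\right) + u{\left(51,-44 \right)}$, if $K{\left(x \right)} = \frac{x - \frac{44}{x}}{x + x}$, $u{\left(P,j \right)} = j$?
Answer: $- \frac{4138605}{1682} \approx -2460.5$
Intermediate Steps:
$K{\left(x \right)} = \frac{x - \frac{44}{x}}{2 x}$
$\left(-2417 + K{\left(29 \right)}\right) + u{\left(51,-44 \right)} = \left(-2417 + \left(\frac{1}{2} - \frac{22}{841}\right)\right) - 44 = \left(-2417 + \frac{797}{1682}\right) - 44 = - \frac{4064597}{1682} - 44 = - \frac{4138605}{1682}$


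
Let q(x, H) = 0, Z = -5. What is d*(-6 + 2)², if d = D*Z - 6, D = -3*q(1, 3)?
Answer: -96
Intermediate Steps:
D = 0 (D = -3*0 = 0)
d = -6 (d = 0*(-5) - 6 = 0 - 6 = -6)
d*(-6 + 2)² = -6*(-6 + 2)² = -6*(-4)² = -6*16 = -96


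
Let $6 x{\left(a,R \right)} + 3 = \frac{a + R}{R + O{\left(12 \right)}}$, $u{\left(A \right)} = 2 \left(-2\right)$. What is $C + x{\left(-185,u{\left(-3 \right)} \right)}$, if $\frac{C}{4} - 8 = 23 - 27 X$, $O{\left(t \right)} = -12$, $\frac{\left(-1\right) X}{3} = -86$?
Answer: $- \frac{887633}{32} \approx -27739.0$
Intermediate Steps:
$X = 258$ ($X = \left(-3\right) \left(-86\right) = 258$)
$u{\left(A \right)} = -4$
$x{\left(a,R \right)} = - \frac{1}{2} + \frac{R + a}{6 \left(-12 + R\right)}$ ($x{\left(a,R \right)} = - \frac{1}{2} + \frac{\left(a + R\right) \frac{1}{R - 12}}{6} = - \frac{1}{2} + \frac{\left(R + a\right) \frac{1}{-12 + R}}{6} = - \frac{1}{2} + \frac{\frac{1}{-12 + R} \left(R + a\right)}{6} = - \frac{1}{2} + \frac{R + a}{6 \left(-12 + R\right)}$)
$C = -27740$ ($C = 32 + 4 \left(23 - 6966\right) = 32 + 4 \left(-6943\right) = 32 - 27772 = -27740$)
$C + x{\left(-185,u{\left(-3 \right)} \right)} = -27740 + \frac{36 - 185 - -8}{6 \left(-12 - 4\right)} = -27740 + \frac{36 - 185 + 8}{6 \left(-16\right)} = -27740 + \frac{1}{6} \left(- \frac{1}{16}\right) \left(-141\right) = -27740 + \frac{47}{32} = - \frac{887633}{32}$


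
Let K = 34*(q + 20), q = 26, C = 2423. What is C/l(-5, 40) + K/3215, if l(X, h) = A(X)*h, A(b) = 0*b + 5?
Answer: 1620549/128600 ≈ 12.601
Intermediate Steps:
A(b) = 5 (A(b) = 0 + 5 = 5)
l(X, h) = 5*h
K = 1564 (K = 34*(26 + 20) = 34*46 = 1564)
C/l(-5, 40) + K/3215 = 2423/((5*40)) + 1564/3215 = 2423/200 + 1564*(1/3215) = 2423*(1/200) + 1564/3215 = 2423/200 + 1564/3215 = 1620549/128600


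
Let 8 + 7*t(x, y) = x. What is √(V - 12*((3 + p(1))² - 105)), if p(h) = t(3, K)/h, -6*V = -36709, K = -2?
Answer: √12904494/42 ≈ 85.531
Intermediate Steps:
t(x, y) = -8/7 + x/7
V = 36709/6 (V = -⅙*(-36709) = 36709/6 ≈ 6118.2)
p(h) = -5/(7*h) (p(h) = (-8/7 + (⅐)*3)/h = (-8/7 + 3/7)/h = -5/(7*h))
√(V - 12*((3 + p(1))² - 105)) = √(36709/6 - 12*((3 - 5/7/1)² - 105)) = √(36709/6 - 12*((3 - 5/7*1)² - 105)) = √(36709/6 - 12*((3 - 5/7)² - 105)) = √(36709/6 - 12*((16/7)² - 105)) = √(36709/6 - 12*(256/49 - 105)) = √(36709/6 - 12*(-4889/49)) = √(36709/6 + 58668/49) = √(2150749/294) = √12904494/42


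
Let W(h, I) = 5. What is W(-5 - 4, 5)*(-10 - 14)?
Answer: -120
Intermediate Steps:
W(-5 - 4, 5)*(-10 - 14) = 5*(-10 - 14) = 5*(-24) = -120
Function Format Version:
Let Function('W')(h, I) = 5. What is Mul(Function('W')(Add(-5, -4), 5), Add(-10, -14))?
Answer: -120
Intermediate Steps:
Mul(Function('W')(Add(-5, -4), 5), Add(-10, -14)) = Mul(5, Add(-10, -14)) = Mul(5, -24) = -120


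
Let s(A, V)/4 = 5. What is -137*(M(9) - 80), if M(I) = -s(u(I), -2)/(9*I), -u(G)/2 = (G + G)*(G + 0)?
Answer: 890500/81 ≈ 10994.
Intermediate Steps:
u(G) = -4*G² (u(G) = -2*(G + G)*(G + 0) = -2*2*G*G = -4*G²)
s(A, V) = 20 (s(A, V) = 4*5 = 20)
M(I) = -20/(9*I)
-137*(M(9) - 80) = -137*(-20/9/9 - 80) = -137*(-20/9*⅑ - 80) = -137*(-20/81 - 80) = -137*(-6500/81) = 890500/81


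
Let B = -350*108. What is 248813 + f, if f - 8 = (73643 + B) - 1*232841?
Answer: 51823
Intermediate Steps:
B = -37800
f = -196990 (f = 8 + ((73643 - 37800) - 1*232841) = 8 + (35843 - 232841) = 8 - 196998 = -196990)
248813 + f = 248813 - 196990 = 51823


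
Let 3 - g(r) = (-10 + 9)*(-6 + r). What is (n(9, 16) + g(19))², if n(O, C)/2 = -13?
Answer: 100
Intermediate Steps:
g(r) = -3 + r (g(r) = 3 - (-10 + 9)*(-6 + r) = 3 - (-1)*(-6 + r) = 3 - (6 - r) = 3 + (-6 + r) = -3 + r)
n(O, C) = -26 (n(O, C) = 2*(-13) = -26)
(n(9, 16) + g(19))² = (-26 + (-3 + 19))² = (-26 + 16)² = (-10)² = 100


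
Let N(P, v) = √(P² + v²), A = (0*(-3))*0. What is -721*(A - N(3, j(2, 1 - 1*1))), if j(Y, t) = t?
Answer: 2163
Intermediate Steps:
A = 0 (A = 0*0 = 0)
-721*(A - N(3, j(2, 1 - 1*1))) = -721*(0 - √(3² + (1 - 1*1)²)) = -721*(0 - √(9 + (1 - 1)²)) = -721*(0 - √(9 + 0²)) = -721*(0 - √(9 + 0)) = -721*(0 - √9) = -721*(0 - 1*3) = -721*(0 - 3) = -721*(-3) = 2163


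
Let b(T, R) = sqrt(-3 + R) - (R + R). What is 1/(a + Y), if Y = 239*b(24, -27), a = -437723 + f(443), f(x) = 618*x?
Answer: -151043/22815701479 - 239*I*sqrt(30)/22815701479 ≈ -6.6201e-6 - 5.7375e-8*I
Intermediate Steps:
b(T, R) = sqrt(-3 + R) - 2*R
a = -163949 (a = -437723 + 618*443 = -437723 + 273774 = -163949)
Y = 12906 + 239*I*sqrt(30) (Y = 239*(sqrt(-3 - 27) - 2*(-27)) = 239*(sqrt(-30) + 54) = 239*(I*sqrt(30) + 54) = 239*(54 + I*sqrt(30)) = 12906 + 239*I*sqrt(30) ≈ 12906.0 + 1309.1*I)
1/(a + Y) = 1/(-163949 + (12906 + 239*I*sqrt(30))) = 1/(-151043 + 239*I*sqrt(30))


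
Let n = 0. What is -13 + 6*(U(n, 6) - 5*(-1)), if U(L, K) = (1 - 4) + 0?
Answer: -1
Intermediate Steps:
U(L, K) = -3 (U(L, K) = -3 + 0 = -3)
-13 + 6*(U(n, 6) - 5*(-1)) = -13 + 6*(-3 - 5*(-1)) = -13 + 6*(-3 + 5) = -13 + 6*2 = -13 + 12 = -1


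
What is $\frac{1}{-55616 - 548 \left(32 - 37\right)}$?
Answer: $- \frac{1}{52876} \approx -1.8912 \cdot 10^{-5}$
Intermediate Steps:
$\frac{1}{-55616 - 548 \left(32 - 37\right)} = \frac{1}{-55616 - -2740} = \frac{1}{-55616 + 2740} = \frac{1}{-52876} = - \frac{1}{52876}$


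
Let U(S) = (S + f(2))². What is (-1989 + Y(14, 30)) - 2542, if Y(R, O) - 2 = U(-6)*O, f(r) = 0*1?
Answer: -3449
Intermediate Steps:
f(r) = 0
U(S) = S² (U(S) = (S + 0)² = S²)
Y(R, O) = 2 + 36*O (Y(R, O) = 2 + (-6)²*O = 2 + 36*O)
(-1989 + Y(14, 30)) - 2542 = (-1989 + (2 + 36*30)) - 2542 = (-1989 + (2 + 1080)) - 2542 = (-1989 + 1082) - 2542 = -907 - 2542 = -3449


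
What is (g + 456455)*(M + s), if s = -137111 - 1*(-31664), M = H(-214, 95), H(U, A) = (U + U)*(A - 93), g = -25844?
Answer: -45775241133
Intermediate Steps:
H(U, A) = 2*U*(-93 + A) (H(U, A) = (2*U)*(-93 + A) = 2*U*(-93 + A))
M = -856 (M = 2*(-214)*(-93 + 95) = 2*(-214)*2 = -856)
s = -105447 (s = -137111 + 31664 = -105447)
(g + 456455)*(M + s) = (-25844 + 456455)*(-856 - 105447) = 430611*(-106303) = -45775241133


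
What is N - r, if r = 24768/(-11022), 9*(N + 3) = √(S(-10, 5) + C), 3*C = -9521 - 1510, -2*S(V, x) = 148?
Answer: -1383/1837 + 11*I*√31/9 ≈ -0.75286 + 6.805*I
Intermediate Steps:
S(V, x) = -74 (S(V, x) = -½*148 = -74)
C = -3677 (C = (-9521 - 1510)/3 = (⅓)*(-11031) = -3677)
N = -3 + 11*I*√31/9 (N = -3 + √(-74 - 3677)/9 = -3 + √(-3751)/9 = -3 + (11*I*√31)/9 = -3 + 11*I*√31/9 ≈ -3.0 + 6.805*I)
r = -4128/1837 (r = 24768*(-1/11022) = -4128/1837 ≈ -2.2471)
N - r = (-3 + 11*I*√31/9) - 1*(-4128/1837) = (-3 + 11*I*√31/9) + 4128/1837 = -1383/1837 + 11*I*√31/9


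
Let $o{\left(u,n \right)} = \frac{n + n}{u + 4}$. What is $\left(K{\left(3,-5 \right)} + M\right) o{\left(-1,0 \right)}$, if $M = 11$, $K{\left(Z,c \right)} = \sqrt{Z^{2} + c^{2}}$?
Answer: $0$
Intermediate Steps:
$o{\left(u,n \right)} = \frac{2 n}{4 + u}$
$\left(K{\left(3,-5 \right)} + M\right) o{\left(-1,0 \right)} = \left(\sqrt{3^{2} + \left(-5\right)^{2}} + 11\right) 2 \cdot 0 \frac{1}{4 - 1} = \left(\sqrt{9 + 25} + 11\right) 2 \cdot 0 \cdot \frac{1}{3} = \left(\sqrt{34} + 11\right) 2 \cdot 0 \cdot \frac{1}{3} = \left(11 + \sqrt{34}\right) 0 = 0$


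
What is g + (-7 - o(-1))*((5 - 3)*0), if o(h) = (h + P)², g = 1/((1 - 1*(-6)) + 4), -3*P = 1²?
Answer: 1/11 ≈ 0.090909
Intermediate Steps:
P = -⅓ (P = -⅓*1² = -⅓*1 = -⅓ ≈ -0.33333)
g = 1/11 (g = 1/((1 + 6) + 4) = 1/(7 + 4) = 1/11 ≈ 0.090909)
o(h) = (-⅓ + h)² (o(h) = (h - ⅓)² = (-⅓ + h)²)
g + (-7 - o(-1))*((5 - 3)*0) = 1/11 + (-7 - (-1 + 3*(-1))²/9)*((5 - 3)*0) = 1/11 + (-7 - (-1 - 3)²/9)*(2*0) = 1/11 + (-7 - (-4)²/9)*0 = 1/11 + (-7 - 16/9)*0 = 1/11 - 79/9*0 = 1/11 + 0 = 1/11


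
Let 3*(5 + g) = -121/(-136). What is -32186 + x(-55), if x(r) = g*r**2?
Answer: -18936863/408 ≈ -46414.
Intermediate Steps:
g = -1919/408 (g = -5 + (-121/(-136))/3 = -5 + (-121*(-1/136))/3 = -5 + (1/3)*(121/136) = -5 + 121/408 = -1919/408 ≈ -4.7034)
x(r) = -1919*r**2/408
-32186 + x(-55) = -32186 - 1919/408*(-55)**2 = -32186 - 1919/408*3025 = -32186 - 5804975/408 = -18936863/408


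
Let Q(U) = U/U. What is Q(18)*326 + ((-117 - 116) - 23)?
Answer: 70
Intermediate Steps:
Q(U) = 1
Q(18)*326 + ((-117 - 116) - 23) = 1*326 + ((-117 - 116) - 23) = 326 + (-233 - 23) = 326 - 256 = 70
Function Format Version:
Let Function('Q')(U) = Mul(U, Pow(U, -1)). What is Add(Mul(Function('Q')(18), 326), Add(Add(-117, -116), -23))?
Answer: 70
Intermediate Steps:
Function('Q')(U) = 1
Add(Mul(Function('Q')(18), 326), Add(Add(-117, -116), -23)) = Add(Mul(1, 326), Add(Add(-117, -116), -23)) = Add(326, Add(-233, -23)) = Add(326, -256) = 70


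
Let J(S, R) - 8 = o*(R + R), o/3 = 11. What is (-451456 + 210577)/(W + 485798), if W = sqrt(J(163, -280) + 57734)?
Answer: -19503089407/39333276257 + 80293*sqrt(39262)/78666552514 ≈ -0.49564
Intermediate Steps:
o = 33 (o = 3*11 = 33)
J(S, R) = 8 + 66*R (J(S, R) = 8 + 33*(R + R) = 8 + 33*(2*R) = 8 + 66*R)
W = sqrt(39262) (W = sqrt((8 + 66*(-280)) + 57734) = sqrt((8 - 18480) + 57734) = sqrt(-18472 + 57734) = sqrt(39262) ≈ 198.15)
(-451456 + 210577)/(W + 485798) = (-451456 + 210577)/(sqrt(39262) + 485798) = -240879/(485798 + sqrt(39262))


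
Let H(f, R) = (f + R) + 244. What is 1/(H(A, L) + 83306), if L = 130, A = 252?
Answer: 1/83932 ≈ 1.1914e-5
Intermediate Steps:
H(f, R) = 244 + R + f (H(f, R) = (R + f) + 244 = 244 + R + f)
1/(H(A, L) + 83306) = 1/((244 + 130 + 252) + 83306) = 1/(626 + 83306) = 1/83932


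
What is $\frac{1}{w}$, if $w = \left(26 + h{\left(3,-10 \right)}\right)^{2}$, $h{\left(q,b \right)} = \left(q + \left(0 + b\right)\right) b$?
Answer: $\frac{1}{9216} \approx 0.00010851$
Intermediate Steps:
$h{\left(q,b \right)} = b \left(b + q\right)$ ($h{\left(q,b \right)} = \left(q + b\right) b = \left(b + q\right) b = b \left(b + q\right)$)
$w = 9216$ ($w = \left(26 - 10 \left(-10 + 3\right)\right)^{2} = \left(26 - -70\right)^{2} = \left(26 + 70\right)^{2} = 96^{2} = 9216$)
$\frac{1}{w} = \frac{1}{9216}$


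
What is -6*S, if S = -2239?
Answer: 13434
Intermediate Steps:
-6*S = -6*(-2239) = 13434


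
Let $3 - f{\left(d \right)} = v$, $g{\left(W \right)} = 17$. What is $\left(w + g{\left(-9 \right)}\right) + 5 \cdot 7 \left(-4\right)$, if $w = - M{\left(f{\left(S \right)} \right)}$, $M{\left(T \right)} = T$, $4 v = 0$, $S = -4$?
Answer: $-126$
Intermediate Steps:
$v = 0$ ($v = \frac{1}{4} \cdot 0 = 0$)
$f{\left(d \right)} = 3$ ($f{\left(d \right)} = 3 - 0 = 3 + 0 = 3$)
$w = -3$ ($w = \left(-1\right) 3 = -3$)
$\left(w + g{\left(-9 \right)}\right) + 5 \cdot 7 \left(-4\right) = \left(-3 + 17\right) + 5 \cdot 7 \left(-4\right) = 14 + 35 \left(-4\right) = 14 - 140 = -126$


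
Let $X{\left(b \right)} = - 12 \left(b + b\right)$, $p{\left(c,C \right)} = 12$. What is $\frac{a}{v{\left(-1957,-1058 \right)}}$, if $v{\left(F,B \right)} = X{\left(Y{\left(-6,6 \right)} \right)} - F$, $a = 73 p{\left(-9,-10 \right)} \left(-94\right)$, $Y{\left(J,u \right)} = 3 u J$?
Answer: $- \frac{82344}{4549} \approx -18.102$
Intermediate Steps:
$Y{\left(J,u \right)} = 3 J u$
$X{\left(b \right)} = - 24 b$ ($X{\left(b \right)} = - 12 \cdot 2 b = - 24 b$)
$a = -82344$ ($a = 73 \cdot 12 \left(-94\right) = 876 \left(-94\right) = -82344$)
$v{\left(F,B \right)} = 2592 - F$ ($v{\left(F,B \right)} = - 24 \cdot 3 \left(-6\right) 6 - F = \left(-24\right) \left(-108\right) - F = 2592 - F$)
$\frac{a}{v{\left(-1957,-1058 \right)}} = - \frac{82344}{2592 - -1957} = - \frac{82344}{2592 + 1957} = - \frac{82344}{4549}$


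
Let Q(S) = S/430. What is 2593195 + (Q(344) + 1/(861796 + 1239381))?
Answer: 27243816857288/10505885 ≈ 2.5932e+6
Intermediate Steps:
Q(S) = S/430 (Q(S) = S*(1/430) = S/430)
2593195 + (Q(344) + 1/(861796 + 1239381)) = 2593195 + ((1/430)*344 + 1/(861796 + 1239381)) = 2593195 + (⅘ + 1/2101177) = 2593195 + 8404713/10505885 = 27243816857288/10505885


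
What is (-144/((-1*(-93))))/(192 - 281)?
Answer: 48/2759 ≈ 0.017398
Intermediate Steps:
(-144/((-1*(-93))))/(192 - 281) = -144/93/(-89) = -144*1/93*(-1/89) = -48/31*(-1/89) = 48/2759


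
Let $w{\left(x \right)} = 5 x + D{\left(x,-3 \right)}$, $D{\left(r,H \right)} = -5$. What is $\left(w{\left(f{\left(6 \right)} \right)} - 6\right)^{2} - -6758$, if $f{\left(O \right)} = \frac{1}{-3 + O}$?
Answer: $\frac{61606}{9} \approx 6845.1$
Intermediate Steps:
$w{\left(x \right)} = -5 + 5 x$ ($w{\left(x \right)} = 5 x - 5 = -5 + 5 x$)
$\left(w{\left(f{\left(6 \right)} \right)} - 6\right)^{2} - -6758 = \left(\left(-5 + \frac{5}{-3 + 6}\right) - 6\right)^{2} - -6758 = \left(\left(-5 + \frac{5}{3}\right) - 6\right)^{2} + 6758 = \left(- \frac{10}{3} - 6\right)^{2} + 6758 = \left(- \frac{28}{3}\right)^{2} + 6758 = \frac{784}{9} + 6758 = \frac{61606}{9}$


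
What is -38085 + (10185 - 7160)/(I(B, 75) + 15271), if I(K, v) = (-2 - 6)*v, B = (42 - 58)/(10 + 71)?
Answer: -558742010/14671 ≈ -38085.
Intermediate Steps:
B = -16/81 ≈ -0.19753
I(K, v) = -8*v
-38085 + (10185 - 7160)/(I(B, 75) + 15271) = -38085 + (10185 - 7160)/(-8*75 + 15271) = -38085 + 3025/(-600 + 15271) = -38085 + 3025/14671 = -558742010/14671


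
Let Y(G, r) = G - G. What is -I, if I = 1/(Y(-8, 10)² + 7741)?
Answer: -1/7741 ≈ -0.00012918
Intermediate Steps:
Y(G, r) = 0
I = 1/7741 (I = 1/(0² + 7741) = 1/(0 + 7741) = 1/7741 ≈ 0.00012918)
-I = -1*1/7741 = -1/7741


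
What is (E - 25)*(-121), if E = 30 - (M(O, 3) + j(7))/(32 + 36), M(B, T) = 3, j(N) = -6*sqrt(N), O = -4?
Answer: -40777/68 - 363*sqrt(7)/34 ≈ -627.91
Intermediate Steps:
E = 2037/68 + 3*sqrt(7)/34 (E = 30 - (3 - 6*sqrt(7))/(32 + 36) = 30 - (3 - 6*sqrt(7))/68 = 30 - (3/68 - 3*sqrt(7)/34) = 30 + (-3/68 + 3*sqrt(7)/34) = 2037/68 + 3*sqrt(7)/34 ≈ 30.189)
(E - 25)*(-121) = ((2037/68 + 3*sqrt(7)/34) - 25)*(-121) = (337/68 + 3*sqrt(7)/34)*(-121) = -40777/68 - 363*sqrt(7)/34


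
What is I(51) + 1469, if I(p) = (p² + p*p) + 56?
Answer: 6727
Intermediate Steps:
I(p) = 56 + 2*p² (I(p) = (p² + p²) + 56 = 2*p² + 56 = 56 + 2*p²)
I(51) + 1469 = (56 + 2*51²) + 1469 = (56 + 2*2601) + 1469 = (56 + 5202) + 1469 = 5258 + 1469 = 6727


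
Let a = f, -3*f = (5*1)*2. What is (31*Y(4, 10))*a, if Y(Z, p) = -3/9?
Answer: 310/9 ≈ 34.444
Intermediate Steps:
f = -10/3 (f = -5*1*2/3 = -5*2/3 = -1/3*10 = -10/3 ≈ -3.3333)
Y(Z, p) = -1/3 (Y(Z, p) = -3*1/9 = -1/3)
a = -10/3 ≈ -3.3333
(31*Y(4, 10))*a = (31*(-1/3))*(-10/3) = -31/3*(-10/3) = 310/9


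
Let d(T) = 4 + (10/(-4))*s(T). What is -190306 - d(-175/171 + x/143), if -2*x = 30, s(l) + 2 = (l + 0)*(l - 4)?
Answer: -113790054107885/597949209 ≈ -1.9030e+5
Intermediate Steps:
s(l) = -2 + l*(-4 + l) (s(l) = -2 + (l + 0)*(l - 4) = -2 + l*(-4 + l))
x = -15 (x = -1/2*30 = -15)
d(T) = 9 + 10*T - 5*T**2/2 (d(T) = 4 + (10/(-4))*(-2 + T**2 - 4*T) = 4 + (10*(-1/4))*(-2 + T**2 - 4*T) = 4 - 5*(-2 + T**2 - 4*T)/2 = 4 + (5 + 10*T - 5*T**2/2) = 9 + 10*T - 5*T**2/2)
-190306 - d(-175/171 + x/143) = -190306 - (9 + 10*(-175/171 - 15/143) - 5*(-175/171 - 15/143)**2/2) = -190306 - (9 + 10*(-27590/24453) - 5*(-27590/24453)**2/2) = -190306 - (9 - 275900/24453 - 5/2*761208100/597949209) = -190306 - (9 - 275900/24453 - 1903020250/597949209) = -190306 - 1*(-3268060069/597949209) = -190306 + 3268060069/597949209 = -113790054107885/597949209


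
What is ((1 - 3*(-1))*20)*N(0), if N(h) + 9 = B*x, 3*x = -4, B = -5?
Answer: -560/3 ≈ -186.67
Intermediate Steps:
x = -4/3 (x = (⅓)*(-4) = -4/3 ≈ -1.3333)
N(h) = -7/3 (N(h) = -9 - 5*(-4/3) = -9 + 20/3 = -7/3)
((1 - 3*(-1))*20)*N(0) = ((1 - 3*(-1))*20)*(-7/3) = ((1 + 3)*20)*(-7/3) = (4*20)*(-7/3) = 80*(-7/3) = -560/3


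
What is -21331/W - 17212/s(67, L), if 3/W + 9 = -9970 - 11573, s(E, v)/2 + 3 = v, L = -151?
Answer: 11799630911/77 ≈ 1.5324e+8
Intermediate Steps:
s(E, v) = -6 + 2*v
W = -1/7184 (W = 3/(-9 + (-9970 - 11573)) = 3/(-9 - 21543) = 3/(-21552) = 3*(-1/21552) = -1/7184 ≈ -0.00013920)
-21331/W - 17212/s(67, L) = -21331/(-1/7184) - 17212/(-6 + 2*(-151)) = -21331*(-7184) - 17212/(-6 - 302) = 153241904 - 17212/(-308) = 153241904 - 17212*(-1/308) = 153241904 + 4303/77 = 11799630911/77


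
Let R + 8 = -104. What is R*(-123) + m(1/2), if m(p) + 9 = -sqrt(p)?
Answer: 13767 - sqrt(2)/2 ≈ 13766.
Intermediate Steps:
R = -112 (R = -8 - 104 = -112)
m(p) = -9 - sqrt(p)
R*(-123) + m(1/2) = -112*(-123) + (-9 - sqrt(1/2)) = 13776 + (-9 - sqrt(1/2)) = 13776 + (-9 - sqrt(2)/2) = 13767 - sqrt(2)/2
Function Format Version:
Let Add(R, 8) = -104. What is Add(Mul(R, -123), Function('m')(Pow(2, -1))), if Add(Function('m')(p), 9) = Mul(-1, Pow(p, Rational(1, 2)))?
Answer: Add(13767, Mul(Rational(-1, 2), Pow(2, Rational(1, 2)))) ≈ 13766.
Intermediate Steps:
R = -112 (R = Add(-8, -104) = -112)
Function('m')(p) = Add(-9, Mul(-1, Pow(p, Rational(1, 2))))
Add(Mul(R, -123), Function('m')(Pow(2, -1))) = Add(Mul(-112, -123), Add(-9, Mul(-1, Pow(Pow(2, -1), Rational(1, 2))))) = Add(13776, Add(-9, Mul(-1, Pow(Rational(1, 2), Rational(1, 2))))) = Add(13776, Add(-9, Mul(-1, Mul(Rational(1, 2), Pow(2, Rational(1, 2)))))) = Add(13776, Add(-9, Mul(Rational(-1, 2), Pow(2, Rational(1, 2))))) = Add(13767, Mul(Rational(-1, 2), Pow(2, Rational(1, 2))))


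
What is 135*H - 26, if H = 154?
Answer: 20764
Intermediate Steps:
135*H - 26 = 135*154 - 26 = 20790 - 26 = 20764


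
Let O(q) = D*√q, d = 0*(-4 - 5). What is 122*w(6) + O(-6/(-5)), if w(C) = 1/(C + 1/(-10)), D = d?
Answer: 1220/59 ≈ 20.678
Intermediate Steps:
d = 0 (d = 0*(-9) = 0)
D = 0
O(q) = 0 (O(q) = 0*√q = 0)
w(C) = 1/(-⅒ + C) (w(C) = 1/(C - ⅒) = 1/(-⅒ + C))
122*w(6) + O(-6/(-5)) = 122*(10/(-1 + 10*6)) + 0 = 122*(10/(-1 + 60)) + 0 = 122*(10/59) + 0 = 1220/59 + 0 = 1220/59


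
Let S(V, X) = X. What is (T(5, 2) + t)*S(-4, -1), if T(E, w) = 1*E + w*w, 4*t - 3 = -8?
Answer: -31/4 ≈ -7.7500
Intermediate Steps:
t = -5/4 (t = ¾ + (¼)*(-8) = ¾ - 2 = -5/4 ≈ -1.2500)
T(E, w) = E + w²
(T(5, 2) + t)*S(-4, -1) = ((5 + 2²) - 5/4)*(-1) = ((5 + 4) - 5/4)*(-1) = (9 - 5/4)*(-1) = (31/4)*(-1) = -31/4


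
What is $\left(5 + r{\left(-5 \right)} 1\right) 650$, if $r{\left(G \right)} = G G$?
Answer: $19500$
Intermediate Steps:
$r{\left(G \right)} = G^{2}$
$\left(5 + r{\left(-5 \right)} 1\right) 650 = \left(5 + \left(-5\right)^{2} \cdot 1\right) 650 = \left(5 + 25 \cdot 1\right) 650 = \left(5 + 25\right) 650 = 30 \cdot 650 = 19500$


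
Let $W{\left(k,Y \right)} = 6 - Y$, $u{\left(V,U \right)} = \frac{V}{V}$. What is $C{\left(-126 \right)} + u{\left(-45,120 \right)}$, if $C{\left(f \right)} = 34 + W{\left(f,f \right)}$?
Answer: $167$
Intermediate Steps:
$u{\left(V,U \right)} = 1$
$C{\left(f \right)} = 40 - f$ ($C{\left(f \right)} = 34 - \left(-6 + f\right) = 40 - f$)
$C{\left(-126 \right)} + u{\left(-45,120 \right)} = \left(40 - -126\right) + 1 = \left(40 + 126\right) + 1 = 166 + 1 = 167$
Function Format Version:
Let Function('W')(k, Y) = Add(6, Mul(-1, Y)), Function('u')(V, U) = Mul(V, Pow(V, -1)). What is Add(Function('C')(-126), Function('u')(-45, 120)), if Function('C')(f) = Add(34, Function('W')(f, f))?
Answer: 167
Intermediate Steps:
Function('u')(V, U) = 1
Function('C')(f) = Add(40, Mul(-1, f)) (Function('C')(f) = Add(34, Add(6, Mul(-1, f))) = Add(40, Mul(-1, f)))
Add(Function('C')(-126), Function('u')(-45, 120)) = Add(Add(40, Mul(-1, -126)), 1) = Add(Add(40, 126), 1) = Add(166, 1) = 167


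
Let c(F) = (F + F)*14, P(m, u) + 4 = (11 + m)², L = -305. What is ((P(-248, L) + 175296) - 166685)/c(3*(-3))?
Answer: -5398/21 ≈ -257.05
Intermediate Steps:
P(m, u) = -4 + (11 + m)²
c(F) = 28*F (c(F) = (2*F)*14 = 28*F)
((P(-248, L) + 175296) - 166685)/c(3*(-3)) = (((-4 + (11 - 248)²) + 175296) - 166685)/((28*(3*(-3)))) = (((-4 + (-237)²) + 175296) - 166685)/((28*(-9))) = (((-4 + 56169) + 175296) - 166685)/(-252) = ((56165 + 175296) - 166685)*(-1/252) = (231461 - 166685)*(-1/252) = 64776*(-1/252) = -5398/21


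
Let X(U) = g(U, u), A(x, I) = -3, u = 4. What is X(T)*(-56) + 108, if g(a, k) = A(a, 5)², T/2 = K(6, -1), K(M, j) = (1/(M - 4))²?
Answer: -396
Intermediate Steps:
K(M, j) = (-4 + M)⁻² (K(M, j) = (1/(-4 + M))² = (-4 + M)⁻²)
T = ½ (T = 2/(-4 + 6)² = 2/2² = 2*(¼) = ½ ≈ 0.50000)
g(a, k) = 9 (g(a, k) = (-3)² = 9)
X(U) = 9
X(T)*(-56) + 108 = 9*(-56) + 108 = -504 + 108 = -396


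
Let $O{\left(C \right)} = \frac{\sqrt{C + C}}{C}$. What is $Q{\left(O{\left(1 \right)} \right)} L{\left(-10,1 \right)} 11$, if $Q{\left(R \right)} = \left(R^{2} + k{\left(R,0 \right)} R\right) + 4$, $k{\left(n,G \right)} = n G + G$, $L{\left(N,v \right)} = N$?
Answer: $-660$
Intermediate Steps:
$k{\left(n,G \right)} = G + G n$ ($k{\left(n,G \right)} = G n + G = G + G n$)
$O{\left(C \right)} = \frac{\sqrt{2}}{\sqrt{C}}$ ($O{\left(C \right)} = \frac{\sqrt{2 C}}{C} = \frac{\sqrt{2} \sqrt{C}}{C} = \frac{\sqrt{2}}{\sqrt{C}}$)
$Q{\left(R \right)} = 4 + R^{2}$ ($Q{\left(R \right)} = \left(R^{2} + 0 \left(1 + R\right) R\right) + 4 = \left(R^{2} + 0 R\right) + 4 = \left(R^{2} + 0\right) + 4 = R^{2} + 4 = 4 + R^{2}$)
$Q{\left(O{\left(1 \right)} \right)} L{\left(-10,1 \right)} 11 = \left(4 + \left(\sqrt{2} \frac{1}{\sqrt{1}}\right)^{2}\right) \left(-10\right) 11 = \left(4 + \left(\sqrt{2} \cdot 1\right)^{2}\right) \left(-10\right) 11 = \left(4 + \left(\sqrt{2}\right)^{2}\right) \left(-10\right) 11 = \left(4 + 2\right) \left(-10\right) 11 = 6 \left(-10\right) 11 = \left(-60\right) 11 = -660$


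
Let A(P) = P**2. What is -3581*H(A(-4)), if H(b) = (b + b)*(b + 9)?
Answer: -2864800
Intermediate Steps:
H(b) = 2*b*(9 + b) (H(b) = (2*b)*(9 + b) = 2*b*(9 + b))
-3581*H(A(-4)) = -7162*(-4)**2*(9 + (-4)**2) = -7162*16*(9 + 16) = -7162*16*25 = -3581*800 = -2864800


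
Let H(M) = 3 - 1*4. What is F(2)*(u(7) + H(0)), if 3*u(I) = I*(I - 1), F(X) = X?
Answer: 26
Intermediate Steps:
H(M) = -1 (H(M) = 3 - 4 = -1)
u(I) = I*(-1 + I)/3 (u(I) = (I*(I - 1))/3 = (I*(-1 + I))/3 = I*(-1 + I)/3)
F(2)*(u(7) + H(0)) = 2*((⅓)*7*(-1 + 7) - 1) = 2*((⅓)*7*6 - 1) = 2*(14 - 1) = 2*13 = 26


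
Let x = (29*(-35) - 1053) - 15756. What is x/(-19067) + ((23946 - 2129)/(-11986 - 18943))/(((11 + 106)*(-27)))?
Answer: 1741904753603/1862935724637 ≈ 0.93503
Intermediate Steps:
x = -17824 (x = (-1015 - 1053) - 15756 = -2068 - 15756 = -17824)
x/(-19067) + ((23946 - 2129)/(-11986 - 18943))/(((11 + 106)*(-27))) = -17824/(-19067) + ((23946 - 2129)/(-11986 - 18943))/(((11 + 106)*(-27))) = -17824*(-1/19067) + (21817/(-30929))/((117*(-27))) = 17824/19067 + (21817*(-1/30929))/(-3159) = 17824/19067 - 21817/30929*(-1/3159) = 17824/19067 + 21817/97704711 = 1741904753603/1862935724637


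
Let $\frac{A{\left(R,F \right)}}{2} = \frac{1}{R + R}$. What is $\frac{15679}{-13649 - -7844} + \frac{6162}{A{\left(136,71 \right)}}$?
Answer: $\frac{4864760081}{5805} \approx 8.3803 \cdot 10^{5}$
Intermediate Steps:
$A{\left(R,F \right)} = \frac{1}{R}$ ($A{\left(R,F \right)} = \frac{2}{R + R} = \frac{2}{2 R} = 2 \frac{1}{2 R} = \frac{1}{R}$)
$\frac{15679}{-13649 - -7844} + \frac{6162}{A{\left(136,71 \right)}} = \frac{15679}{-13649 - -7844} + \frac{6162}{\frac{1}{136}} = \frac{15679}{-13649 + 7844} + 6162 \frac{1}{\frac{1}{136}} = \frac{15679}{-5805} + 6162 \cdot 136 = 15679 \left(- \frac{1}{5805}\right) + 838032 = - \frac{15679}{5805} + 838032 = \frac{4864760081}{5805}$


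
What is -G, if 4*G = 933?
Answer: -933/4 ≈ -233.25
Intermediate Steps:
G = 933/4 (G = (1/4)*933 = 933/4 ≈ 233.25)
-G = -1*933/4 = -933/4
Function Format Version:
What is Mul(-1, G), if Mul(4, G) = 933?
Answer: Rational(-933, 4) ≈ -233.25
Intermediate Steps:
G = Rational(933, 4) (G = Mul(Rational(1, 4), 933) = Rational(933, 4) ≈ 233.25)
Mul(-1, G) = Mul(-1, Rational(933, 4)) = Rational(-933, 4)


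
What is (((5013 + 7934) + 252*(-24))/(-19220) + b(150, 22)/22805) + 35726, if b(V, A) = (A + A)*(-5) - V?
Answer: 3131794728301/87662420 ≈ 35726.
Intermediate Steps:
b(V, A) = -V - 10*A (b(V, A) = (2*A)*(-5) - V = -10*A - V = -V - 10*A)
(((5013 + 7934) + 252*(-24))/(-19220) + b(150, 22)/22805) + 35726 = (((5013 + 7934) + 252*(-24))/(-19220) + (-1*150 - 10*22)/22805) + 35726 = ((12947 - 6048)*(-1/19220) + (-150 - 220)*(1/22805)) + 35726 = (6899*(-1/19220) - 370*1/22805) + 35726 = (-6899/19220 - 74/4561) + 35726 = -32888619/87662420 + 35726 = 3131794728301/87662420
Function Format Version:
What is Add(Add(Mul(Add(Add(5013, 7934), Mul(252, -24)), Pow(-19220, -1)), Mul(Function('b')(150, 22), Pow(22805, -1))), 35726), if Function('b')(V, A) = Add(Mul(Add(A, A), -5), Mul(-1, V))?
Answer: Rational(3131794728301, 87662420) ≈ 35726.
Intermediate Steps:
Function('b')(V, A) = Add(Mul(-1, V), Mul(-10, A)) (Function('b')(V, A) = Add(Mul(Mul(2, A), -5), Mul(-1, V)) = Add(Mul(-10, A), Mul(-1, V)) = Add(Mul(-1, V), Mul(-10, A)))
Add(Add(Mul(Add(Add(5013, 7934), Mul(252, -24)), Pow(-19220, -1)), Mul(Function('b')(150, 22), Pow(22805, -1))), 35726) = Add(Add(Mul(Add(Add(5013, 7934), Mul(252, -24)), Pow(-19220, -1)), Mul(Add(Mul(-1, 150), Mul(-10, 22)), Pow(22805, -1))), 35726) = Add(Add(Mul(Add(12947, -6048), Rational(-1, 19220)), Mul(Add(-150, -220), Rational(1, 22805))), 35726) = Add(Add(Mul(6899, Rational(-1, 19220)), Mul(-370, Rational(1, 22805))), 35726) = Add(Add(Rational(-6899, 19220), Rational(-74, 4561)), 35726) = Add(Rational(-32888619, 87662420), 35726) = Rational(3131794728301, 87662420)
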